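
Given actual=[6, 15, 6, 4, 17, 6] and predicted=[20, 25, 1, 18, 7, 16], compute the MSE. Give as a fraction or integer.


MSE = (1/6) * ((6-20)^2=196 + (15-25)^2=100 + (6-1)^2=25 + (4-18)^2=196 + (17-7)^2=100 + (6-16)^2=100). Sum = 717. MSE = 239/2.

239/2


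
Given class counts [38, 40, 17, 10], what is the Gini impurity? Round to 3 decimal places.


Total = 105. Proportions: 38/105, 40/105, 17/105, 10/105. sum(p_i^2) = 0.3114. Gini = 1 - 0.3114 = 0.6886, which rounds to 0.689.

0.689


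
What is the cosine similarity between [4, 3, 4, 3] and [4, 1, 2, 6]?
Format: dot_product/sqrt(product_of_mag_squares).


dot = 45. |a|^2 = 50, |b|^2 = 57. cos = 45/sqrt(2850).

45/sqrt(2850)


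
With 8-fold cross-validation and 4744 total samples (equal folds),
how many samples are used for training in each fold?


Each validation fold has 4744/8 = 593 samples. Training set = 4744 - 593 = 4151.

4151


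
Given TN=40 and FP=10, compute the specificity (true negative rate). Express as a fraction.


Specificity = TN / (TN + FP) = 40 / 50 = 4/5.

4/5


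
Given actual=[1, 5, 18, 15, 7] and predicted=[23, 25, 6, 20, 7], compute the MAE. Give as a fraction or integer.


MAE = (1/5) * (|1-23|=22 + |5-25|=20 + |18-6|=12 + |15-20|=5 + |7-7|=0). Sum = 59. MAE = 59/5.

59/5


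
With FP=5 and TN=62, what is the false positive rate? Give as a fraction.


FPR = FP / (FP + TN) = 5 / 67 = 5/67.

5/67


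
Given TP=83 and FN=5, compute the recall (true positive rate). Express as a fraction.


Recall = TP / (TP + FN) = 83 / 88 = 83/88.

83/88


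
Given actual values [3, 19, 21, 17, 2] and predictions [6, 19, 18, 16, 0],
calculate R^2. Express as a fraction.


Mean(y) = 62/5. SS_res = 23. SS_tot = 1676/5. R^2 = 1 - 23/(1676/5) = 1561/1676.

1561/1676


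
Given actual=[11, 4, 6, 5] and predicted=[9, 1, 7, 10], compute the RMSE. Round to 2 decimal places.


MSE = 9.7500. RMSE = sqrt(9.7500) = 3.12.

3.12


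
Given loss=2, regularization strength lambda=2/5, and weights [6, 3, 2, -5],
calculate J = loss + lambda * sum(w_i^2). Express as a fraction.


L2 sq norm = sum(w^2) = 74. J = 2 + 2/5 * 74 = 158/5.

158/5


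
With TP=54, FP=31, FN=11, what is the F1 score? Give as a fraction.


Precision = 54/85 = 54/85. Recall = 54/65 = 54/65. F1 = 2*P*R/(P+R) = 18/25.

18/25


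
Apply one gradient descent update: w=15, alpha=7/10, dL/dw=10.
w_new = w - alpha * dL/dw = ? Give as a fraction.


w_new = 15 - 7/10 * 10 = 15 - 7 = 8.

8


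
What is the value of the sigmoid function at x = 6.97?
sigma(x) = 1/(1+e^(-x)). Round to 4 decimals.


sigma(6.97) = 1/(1+e^(-6.97)) = 1/(1+0.000940) = 1/1.000940 = 0.9991.

0.9991


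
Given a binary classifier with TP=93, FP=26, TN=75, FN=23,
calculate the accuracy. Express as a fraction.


Accuracy = (TP + TN) / (TP + TN + FP + FN) = (93 + 75) / 217 = 24/31.

24/31


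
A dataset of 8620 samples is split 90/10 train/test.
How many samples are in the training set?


Test set = 8620 * 10% = 862. Training set = 8620 - 862 = 7758.

7758


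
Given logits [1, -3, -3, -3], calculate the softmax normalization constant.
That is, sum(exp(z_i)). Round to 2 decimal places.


Denom = e^1=2.7183 + e^-3=0.0498 + e^-3=0.0498 + e^-3=0.0498. Sum = 2.8677, which rounds to 2.87.

2.87


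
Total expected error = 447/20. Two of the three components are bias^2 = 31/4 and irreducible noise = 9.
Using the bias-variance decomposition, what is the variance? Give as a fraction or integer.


Total error = bias^2 + variance + irreducible noise. So variance = 447/20 - 31/4 - 9 = 28/5.

28/5


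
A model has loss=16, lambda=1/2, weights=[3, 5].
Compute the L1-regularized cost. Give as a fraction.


L1 norm = sum(|w|) = 8. J = 16 + 1/2 * 8 = 20.

20


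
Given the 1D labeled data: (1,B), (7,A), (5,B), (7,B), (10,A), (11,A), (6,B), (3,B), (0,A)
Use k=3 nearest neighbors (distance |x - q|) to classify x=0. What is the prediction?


Distances: |1-0|=1, |7-0|=7, |5-0|=5, |7-0|=7, |10-0|=10, |11-0|=11, |6-0|=6, |3-0|=3, |0-0|=0. 3 nearest: (0,A), (1,B), (3,B). Counts: {'A': 1, 'B': 2}. Majority class: B.

B


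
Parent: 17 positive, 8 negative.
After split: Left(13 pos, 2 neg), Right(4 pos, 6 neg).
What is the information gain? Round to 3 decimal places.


H(parent) = 0.9044. H(left) = 0.5665, H(right) = 0.9710. Weighted = (15/25)*0.5665 + (10/25)*0.9710 = 0.7283. IG = 0.9044 - 0.7283 = 0.1761, which rounds to 0.176.

0.176


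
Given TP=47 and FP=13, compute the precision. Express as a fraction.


Precision = TP / (TP + FP) = 47 / 60 = 47/60.

47/60


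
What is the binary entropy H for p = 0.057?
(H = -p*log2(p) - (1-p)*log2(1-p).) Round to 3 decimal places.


H = -0.057*log2(0.057) - 0.943*log2(0.943) = 0.315.

0.315


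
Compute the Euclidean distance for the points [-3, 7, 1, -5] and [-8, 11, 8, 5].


d = sqrt(sum of squared differences). (-3--8)^2=25, (7-11)^2=16, (1-8)^2=49, (-5-5)^2=100. Sum = 190.

sqrt(190)


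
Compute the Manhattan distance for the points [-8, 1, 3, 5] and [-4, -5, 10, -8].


d = sum of absolute differences: |-8--4|=4 + |1--5|=6 + |3-10|=7 + |5--8|=13 = 30.

30


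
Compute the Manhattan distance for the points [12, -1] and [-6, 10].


d = sum of absolute differences: |12--6|=18 + |-1-10|=11 = 29.

29


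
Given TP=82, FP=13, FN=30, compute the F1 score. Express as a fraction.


Precision = 82/95 = 82/95. Recall = 82/112 = 41/56. F1 = 2*P*R/(P+R) = 164/207.

164/207


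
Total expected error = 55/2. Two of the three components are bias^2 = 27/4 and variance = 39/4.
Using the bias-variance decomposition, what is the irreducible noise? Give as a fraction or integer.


Total error = bias^2 + variance + irreducible noise. So irreducible noise = 55/2 - 27/4 - 39/4 = 11.

11


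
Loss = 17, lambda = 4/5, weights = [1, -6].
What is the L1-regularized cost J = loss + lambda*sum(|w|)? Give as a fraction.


L1 norm = sum(|w|) = 7. J = 17 + 4/5 * 7 = 113/5.

113/5


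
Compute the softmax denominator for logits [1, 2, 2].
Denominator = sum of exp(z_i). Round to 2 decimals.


Denom = e^1=2.7183 + e^2=7.3891 + e^2=7.3891. Sum = 17.4965, which rounds to 17.50.

17.50


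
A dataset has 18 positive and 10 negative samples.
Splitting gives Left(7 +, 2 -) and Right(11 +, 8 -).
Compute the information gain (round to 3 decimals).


H(parent) = 0.9403. H(left) = 0.7642, H(right) = 0.9819. Weighted = (9/28)*0.7642 + (19/28)*0.9819 = 0.9119. IG = 0.9403 - 0.9119 = 0.0284, which rounds to 0.028.

0.028


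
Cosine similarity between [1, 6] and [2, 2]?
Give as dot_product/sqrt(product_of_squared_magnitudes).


dot = 14. |a|^2 = 37, |b|^2 = 8. cos = 14/sqrt(296).

14/sqrt(296)


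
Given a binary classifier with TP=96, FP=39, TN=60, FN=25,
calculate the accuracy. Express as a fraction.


Accuracy = (TP + TN) / (TP + TN + FP + FN) = (96 + 60) / 220 = 39/55.

39/55


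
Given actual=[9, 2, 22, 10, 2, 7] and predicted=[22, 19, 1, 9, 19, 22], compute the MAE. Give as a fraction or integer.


MAE = (1/6) * (|9-22|=13 + |2-19|=17 + |22-1|=21 + |10-9|=1 + |2-19|=17 + |7-22|=15). Sum = 84. MAE = 14.

14


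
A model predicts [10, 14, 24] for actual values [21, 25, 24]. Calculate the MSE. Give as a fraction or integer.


MSE = (1/3) * ((21-10)^2=121 + (25-14)^2=121 + (24-24)^2=0). Sum = 242. MSE = 242/3.

242/3


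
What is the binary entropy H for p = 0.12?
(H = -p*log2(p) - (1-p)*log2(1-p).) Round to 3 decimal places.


H = -0.12*log2(0.12) - 0.88*log2(0.88) = 0.529.

0.529


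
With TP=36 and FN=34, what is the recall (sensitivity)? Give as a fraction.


Recall = TP / (TP + FN) = 36 / 70 = 18/35.

18/35


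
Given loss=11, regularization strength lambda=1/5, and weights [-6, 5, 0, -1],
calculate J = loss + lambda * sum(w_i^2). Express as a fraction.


L2 sq norm = sum(w^2) = 62. J = 11 + 1/5 * 62 = 117/5.

117/5


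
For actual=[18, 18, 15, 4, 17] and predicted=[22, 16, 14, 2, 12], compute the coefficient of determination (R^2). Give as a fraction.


Mean(y) = 72/5. SS_res = 50. SS_tot = 706/5. R^2 = 1 - 50/(706/5) = 228/353.

228/353


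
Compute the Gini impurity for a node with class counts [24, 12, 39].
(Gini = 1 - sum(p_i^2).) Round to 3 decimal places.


Total = 75. Proportions: 24/75, 12/75, 39/75. sum(p_i^2) = 0.3984. Gini = 1 - 0.3984 = 0.6016, which rounds to 0.602.

0.602


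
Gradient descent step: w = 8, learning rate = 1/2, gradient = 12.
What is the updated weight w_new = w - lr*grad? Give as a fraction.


w_new = 8 - 1/2 * 12 = 8 - 6 = 2.

2


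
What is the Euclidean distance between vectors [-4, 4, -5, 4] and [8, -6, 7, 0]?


d = sqrt(sum of squared differences). (-4-8)^2=144, (4--6)^2=100, (-5-7)^2=144, (4-0)^2=16. Sum = 404.

sqrt(404)


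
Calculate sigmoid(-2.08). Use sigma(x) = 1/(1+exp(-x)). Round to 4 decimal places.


sigma(-2.08) = 1/(1+e^(2.08)) = 1/(1+8.004469) = 1/9.004469 = 0.1111.

0.1111


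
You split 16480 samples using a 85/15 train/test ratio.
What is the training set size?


Test set = 16480 * 15% = 2472. Training set = 16480 - 2472 = 14008.

14008


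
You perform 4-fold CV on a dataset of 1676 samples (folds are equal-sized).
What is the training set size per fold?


Each validation fold has 1676/4 = 419 samples. Training set = 1676 - 419 = 1257.

1257


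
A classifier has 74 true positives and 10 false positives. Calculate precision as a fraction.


Precision = TP / (TP + FP) = 74 / 84 = 37/42.

37/42


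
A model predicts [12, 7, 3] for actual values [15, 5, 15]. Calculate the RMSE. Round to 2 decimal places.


MSE = 52.3333. RMSE = sqrt(52.3333) = 7.23.

7.23


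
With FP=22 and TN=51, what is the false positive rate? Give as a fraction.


FPR = FP / (FP + TN) = 22 / 73 = 22/73.

22/73


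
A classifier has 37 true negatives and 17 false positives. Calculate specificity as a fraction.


Specificity = TN / (TN + FP) = 37 / 54 = 37/54.

37/54


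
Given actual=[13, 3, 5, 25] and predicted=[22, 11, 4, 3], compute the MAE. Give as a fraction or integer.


MAE = (1/4) * (|13-22|=9 + |3-11|=8 + |5-4|=1 + |25-3|=22). Sum = 40. MAE = 10.

10


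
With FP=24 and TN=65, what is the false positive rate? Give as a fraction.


FPR = FP / (FP + TN) = 24 / 89 = 24/89.

24/89


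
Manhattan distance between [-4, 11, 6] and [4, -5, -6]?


d = sum of absolute differences: |-4-4|=8 + |11--5|=16 + |6--6|=12 = 36.

36


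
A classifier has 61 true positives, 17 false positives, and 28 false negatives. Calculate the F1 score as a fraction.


Precision = 61/78 = 61/78. Recall = 61/89 = 61/89. F1 = 2*P*R/(P+R) = 122/167.

122/167


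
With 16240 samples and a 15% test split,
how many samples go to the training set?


Test set = 16240 * 15% = 2436. Training set = 16240 - 2436 = 13804.

13804


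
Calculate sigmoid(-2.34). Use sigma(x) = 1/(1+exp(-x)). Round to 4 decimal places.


sigma(-2.34) = 1/(1+e^(2.34)) = 1/(1+10.381237) = 1/11.381237 = 0.0879.

0.0879


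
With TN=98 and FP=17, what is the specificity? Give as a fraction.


Specificity = TN / (TN + FP) = 98 / 115 = 98/115.

98/115


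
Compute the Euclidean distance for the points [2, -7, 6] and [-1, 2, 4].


d = sqrt(sum of squared differences). (2--1)^2=9, (-7-2)^2=81, (6-4)^2=4. Sum = 94.

sqrt(94)


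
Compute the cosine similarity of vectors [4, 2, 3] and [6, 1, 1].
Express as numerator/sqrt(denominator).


dot = 29. |a|^2 = 29, |b|^2 = 38. cos = 29/sqrt(1102).

29/sqrt(1102)


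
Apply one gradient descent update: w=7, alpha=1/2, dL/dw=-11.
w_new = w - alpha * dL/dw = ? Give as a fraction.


w_new = 7 - 1/2 * -11 = 7 - -11/2 = 25/2.

25/2


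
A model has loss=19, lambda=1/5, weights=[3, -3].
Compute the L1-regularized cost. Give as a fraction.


L1 norm = sum(|w|) = 6. J = 19 + 1/5 * 6 = 101/5.

101/5


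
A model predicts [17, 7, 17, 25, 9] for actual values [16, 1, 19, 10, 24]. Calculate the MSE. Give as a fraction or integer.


MSE = (1/5) * ((16-17)^2=1 + (1-7)^2=36 + (19-17)^2=4 + (10-25)^2=225 + (24-9)^2=225). Sum = 491. MSE = 491/5.

491/5


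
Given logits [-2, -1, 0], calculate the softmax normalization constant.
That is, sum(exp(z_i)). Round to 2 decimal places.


Denom = e^-2=0.1353 + e^-1=0.3679 + e^0=1.0000. Sum = 1.5032, which rounds to 1.50.

1.50


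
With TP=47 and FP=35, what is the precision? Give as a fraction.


Precision = TP / (TP + FP) = 47 / 82 = 47/82.

47/82


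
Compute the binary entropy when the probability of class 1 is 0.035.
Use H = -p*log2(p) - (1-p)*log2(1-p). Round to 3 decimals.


H = -0.035*log2(0.035) - 0.965*log2(0.965) = 0.219.

0.219


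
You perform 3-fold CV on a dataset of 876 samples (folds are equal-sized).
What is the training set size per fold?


Each validation fold has 876/3 = 292 samples. Training set = 876 - 292 = 584.

584


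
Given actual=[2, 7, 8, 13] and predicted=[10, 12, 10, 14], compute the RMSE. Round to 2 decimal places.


MSE = 23.5000. RMSE = sqrt(23.5000) = 4.85.

4.85


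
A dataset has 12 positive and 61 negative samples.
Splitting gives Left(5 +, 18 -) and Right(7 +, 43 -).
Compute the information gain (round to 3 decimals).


H(parent) = 0.6447. H(left) = 0.7554, H(right) = 0.5842. Weighted = (23/73)*0.7554 + (50/73)*0.5842 = 0.6381. IG = 0.6447 - 0.6381 = 0.0066, which rounds to 0.007.

0.007


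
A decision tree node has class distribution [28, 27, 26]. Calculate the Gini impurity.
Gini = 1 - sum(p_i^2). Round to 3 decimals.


Total = 81. Proportions: 28/81, 27/81, 26/81. sum(p_i^2) = 0.3336. Gini = 1 - 0.3336 = 0.6664, which rounds to 0.666.

0.666


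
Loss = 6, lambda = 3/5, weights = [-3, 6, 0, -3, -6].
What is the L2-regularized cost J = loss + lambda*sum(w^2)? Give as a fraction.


L2 sq norm = sum(w^2) = 90. J = 6 + 3/5 * 90 = 60.

60


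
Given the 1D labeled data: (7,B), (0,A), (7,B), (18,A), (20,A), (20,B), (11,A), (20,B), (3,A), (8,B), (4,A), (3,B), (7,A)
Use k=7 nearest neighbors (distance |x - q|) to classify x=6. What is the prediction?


Distances: |7-6|=1, |0-6|=6, |7-6|=1, |18-6|=12, |20-6|=14, |20-6|=14, |11-6|=5, |20-6|=14, |3-6|=3, |8-6|=2, |4-6|=2, |3-6|=3, |7-6|=1. 7 nearest: (7,A), (7,B), (7,B), (4,A), (8,B), (3,A), (3,B). Counts: {'A': 3, 'B': 4}. Majority class: B.

B


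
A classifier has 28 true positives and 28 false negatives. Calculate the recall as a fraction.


Recall = TP / (TP + FN) = 28 / 56 = 1/2.

1/2


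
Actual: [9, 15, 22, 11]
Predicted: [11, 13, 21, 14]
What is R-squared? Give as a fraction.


Mean(y) = 57/4. SS_res = 18. SS_tot = 395/4. R^2 = 1 - 18/(395/4) = 323/395.

323/395


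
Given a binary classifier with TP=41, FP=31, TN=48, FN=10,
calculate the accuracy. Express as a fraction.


Accuracy = (TP + TN) / (TP + TN + FP + FN) = (41 + 48) / 130 = 89/130.

89/130


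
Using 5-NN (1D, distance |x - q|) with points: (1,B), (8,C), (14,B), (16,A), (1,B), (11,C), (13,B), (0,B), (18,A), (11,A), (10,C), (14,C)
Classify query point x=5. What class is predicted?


Distances: |1-5|=4, |8-5|=3, |14-5|=9, |16-5|=11, |1-5|=4, |11-5|=6, |13-5|=8, |0-5|=5, |18-5|=13, |11-5|=6, |10-5|=5, |14-5|=9. 5 nearest: (8,C), (1,B), (1,B), (0,B), (10,C). Counts: {'C': 2, 'B': 3}. Majority class: B.

B


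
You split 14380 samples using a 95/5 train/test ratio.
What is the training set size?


Test set = 14380 * 5% = 719. Training set = 14380 - 719 = 13661.

13661


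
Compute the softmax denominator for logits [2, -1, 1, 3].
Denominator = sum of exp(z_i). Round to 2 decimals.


Denom = e^2=7.3891 + e^-1=0.3679 + e^1=2.7183 + e^3=20.0855. Sum = 30.5608, which rounds to 30.56.

30.56


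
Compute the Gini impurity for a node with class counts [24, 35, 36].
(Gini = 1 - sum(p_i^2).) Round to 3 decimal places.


Total = 95. Proportions: 24/95, 35/95, 36/95. sum(p_i^2) = 0.3432. Gini = 1 - 0.3432 = 0.6568, which rounds to 0.657.

0.657


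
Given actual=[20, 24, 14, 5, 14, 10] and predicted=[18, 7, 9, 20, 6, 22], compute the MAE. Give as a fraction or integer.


MAE = (1/6) * (|20-18|=2 + |24-7|=17 + |14-9|=5 + |5-20|=15 + |14-6|=8 + |10-22|=12). Sum = 59. MAE = 59/6.

59/6


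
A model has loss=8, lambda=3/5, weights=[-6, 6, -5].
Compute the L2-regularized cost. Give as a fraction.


L2 sq norm = sum(w^2) = 97. J = 8 + 3/5 * 97 = 331/5.

331/5


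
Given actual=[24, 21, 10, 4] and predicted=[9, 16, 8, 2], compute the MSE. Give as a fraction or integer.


MSE = (1/4) * ((24-9)^2=225 + (21-16)^2=25 + (10-8)^2=4 + (4-2)^2=4). Sum = 258. MSE = 129/2.

129/2


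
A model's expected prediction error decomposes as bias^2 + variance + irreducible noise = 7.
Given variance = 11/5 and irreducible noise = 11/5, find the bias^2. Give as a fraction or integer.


Total error = bias^2 + variance + irreducible noise. So bias^2 = 7 - 11/5 - 11/5 = 13/5.

13/5


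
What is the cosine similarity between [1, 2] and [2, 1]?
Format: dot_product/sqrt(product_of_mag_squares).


dot = 4. |a|^2 = 5, |b|^2 = 5. cos = 4/sqrt(25).

4/sqrt(25)


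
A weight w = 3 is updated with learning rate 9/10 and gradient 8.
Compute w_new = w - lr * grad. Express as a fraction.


w_new = 3 - 9/10 * 8 = 3 - 36/5 = -21/5.

-21/5


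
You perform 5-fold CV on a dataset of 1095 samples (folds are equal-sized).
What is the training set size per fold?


Each validation fold has 1095/5 = 219 samples. Training set = 1095 - 219 = 876.

876


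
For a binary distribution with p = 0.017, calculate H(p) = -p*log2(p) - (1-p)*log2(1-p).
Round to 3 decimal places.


H = -0.017*log2(0.017) - 0.983*log2(0.983) = 0.124.

0.124


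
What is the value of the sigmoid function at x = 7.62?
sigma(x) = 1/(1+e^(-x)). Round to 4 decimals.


sigma(7.62) = 1/(1+e^(-7.62)) = 1/(1+0.000491) = 1/1.000491 = 0.9995.

0.9995


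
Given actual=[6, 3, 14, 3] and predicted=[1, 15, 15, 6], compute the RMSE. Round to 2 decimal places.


MSE = 44.7500. RMSE = sqrt(44.7500) = 6.69.

6.69


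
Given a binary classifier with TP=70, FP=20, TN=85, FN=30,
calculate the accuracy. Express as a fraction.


Accuracy = (TP + TN) / (TP + TN + FP + FN) = (70 + 85) / 205 = 31/41.

31/41


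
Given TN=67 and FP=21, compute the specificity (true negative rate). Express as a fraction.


Specificity = TN / (TN + FP) = 67 / 88 = 67/88.

67/88


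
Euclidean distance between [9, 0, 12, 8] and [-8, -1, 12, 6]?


d = sqrt(sum of squared differences). (9--8)^2=289, (0--1)^2=1, (12-12)^2=0, (8-6)^2=4. Sum = 294.

sqrt(294)


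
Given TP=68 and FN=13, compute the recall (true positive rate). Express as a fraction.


Recall = TP / (TP + FN) = 68 / 81 = 68/81.

68/81


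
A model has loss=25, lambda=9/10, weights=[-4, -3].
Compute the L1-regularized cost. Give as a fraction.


L1 norm = sum(|w|) = 7. J = 25 + 9/10 * 7 = 313/10.

313/10


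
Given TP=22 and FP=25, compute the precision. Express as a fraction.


Precision = TP / (TP + FP) = 22 / 47 = 22/47.

22/47


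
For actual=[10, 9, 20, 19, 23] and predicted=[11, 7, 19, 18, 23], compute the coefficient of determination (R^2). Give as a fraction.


Mean(y) = 81/5. SS_res = 7. SS_tot = 794/5. R^2 = 1 - 7/(794/5) = 759/794.

759/794


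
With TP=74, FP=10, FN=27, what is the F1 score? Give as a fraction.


Precision = 74/84 = 37/42. Recall = 74/101 = 74/101. F1 = 2*P*R/(P+R) = 4/5.

4/5


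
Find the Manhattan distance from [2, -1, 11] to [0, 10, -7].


d = sum of absolute differences: |2-0|=2 + |-1-10|=11 + |11--7|=18 = 31.

31


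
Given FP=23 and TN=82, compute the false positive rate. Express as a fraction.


FPR = FP / (FP + TN) = 23 / 105 = 23/105.

23/105


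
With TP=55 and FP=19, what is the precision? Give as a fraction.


Precision = TP / (TP + FP) = 55 / 74 = 55/74.

55/74


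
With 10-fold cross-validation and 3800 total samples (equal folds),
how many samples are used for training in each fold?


Each validation fold has 3800/10 = 380 samples. Training set = 3800 - 380 = 3420.

3420


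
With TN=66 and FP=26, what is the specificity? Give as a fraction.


Specificity = TN / (TN + FP) = 66 / 92 = 33/46.

33/46


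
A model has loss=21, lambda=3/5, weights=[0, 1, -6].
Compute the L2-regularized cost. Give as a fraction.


L2 sq norm = sum(w^2) = 37. J = 21 + 3/5 * 37 = 216/5.

216/5


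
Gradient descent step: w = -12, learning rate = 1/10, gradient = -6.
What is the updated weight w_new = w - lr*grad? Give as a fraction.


w_new = -12 - 1/10 * -6 = -12 - -3/5 = -57/5.

-57/5


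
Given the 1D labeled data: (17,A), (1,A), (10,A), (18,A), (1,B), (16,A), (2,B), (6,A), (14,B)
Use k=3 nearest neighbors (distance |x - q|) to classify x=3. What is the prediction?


Distances: |17-3|=14, |1-3|=2, |10-3|=7, |18-3|=15, |1-3|=2, |16-3|=13, |2-3|=1, |6-3|=3, |14-3|=11. 3 nearest: (2,B), (1,A), (1,B). Counts: {'B': 2, 'A': 1}. Majority class: B.

B


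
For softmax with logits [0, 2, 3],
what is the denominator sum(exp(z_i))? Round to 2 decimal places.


Denom = e^0=1.0000 + e^2=7.3891 + e^3=20.0855. Sum = 28.4746, which rounds to 28.47.

28.47


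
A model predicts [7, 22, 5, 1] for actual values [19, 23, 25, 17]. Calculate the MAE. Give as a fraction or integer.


MAE = (1/4) * (|19-7|=12 + |23-22|=1 + |25-5|=20 + |17-1|=16). Sum = 49. MAE = 49/4.

49/4


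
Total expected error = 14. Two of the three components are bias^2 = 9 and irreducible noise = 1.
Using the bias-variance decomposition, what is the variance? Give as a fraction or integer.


Total error = bias^2 + variance + irreducible noise. So variance = 14 - 9 - 1 = 4.

4


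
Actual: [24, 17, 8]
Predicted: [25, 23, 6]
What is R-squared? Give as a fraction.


Mean(y) = 49/3. SS_res = 41. SS_tot = 386/3. R^2 = 1 - 41/(386/3) = 263/386.

263/386


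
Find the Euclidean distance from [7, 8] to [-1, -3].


d = sqrt(sum of squared differences). (7--1)^2=64, (8--3)^2=121. Sum = 185.

sqrt(185)


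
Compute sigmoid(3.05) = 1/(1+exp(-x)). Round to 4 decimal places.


sigma(3.05) = 1/(1+e^(-3.05)) = 1/(1+0.047359) = 1/1.047359 = 0.9548.

0.9548


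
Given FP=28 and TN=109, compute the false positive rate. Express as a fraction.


FPR = FP / (FP + TN) = 28 / 137 = 28/137.

28/137


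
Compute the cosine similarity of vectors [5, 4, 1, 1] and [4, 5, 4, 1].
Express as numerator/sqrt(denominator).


dot = 45. |a|^2 = 43, |b|^2 = 58. cos = 45/sqrt(2494).

45/sqrt(2494)


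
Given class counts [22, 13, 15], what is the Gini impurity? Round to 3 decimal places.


Total = 50. Proportions: 22/50, 13/50, 15/50. sum(p_i^2) = 0.3512. Gini = 1 - 0.3512 = 0.6488, which rounds to 0.649.

0.649


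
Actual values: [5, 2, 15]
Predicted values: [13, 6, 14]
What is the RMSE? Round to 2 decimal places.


MSE = 27.0000. RMSE = sqrt(27.0000) = 5.20.

5.20


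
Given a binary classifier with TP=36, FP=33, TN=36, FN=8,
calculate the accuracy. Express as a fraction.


Accuracy = (TP + TN) / (TP + TN + FP + FN) = (36 + 36) / 113 = 72/113.

72/113


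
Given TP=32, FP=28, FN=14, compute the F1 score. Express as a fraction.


Precision = 32/60 = 8/15. Recall = 32/46 = 16/23. F1 = 2*P*R/(P+R) = 32/53.

32/53


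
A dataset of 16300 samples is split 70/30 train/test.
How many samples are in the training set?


Test set = 16300 * 30% = 4890. Training set = 16300 - 4890 = 11410.

11410


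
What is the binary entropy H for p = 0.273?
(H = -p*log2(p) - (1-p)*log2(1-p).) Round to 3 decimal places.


H = -0.273*log2(0.273) - 0.727*log2(0.727) = 0.846.

0.846


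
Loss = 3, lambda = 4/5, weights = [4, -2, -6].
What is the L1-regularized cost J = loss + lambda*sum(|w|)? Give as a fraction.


L1 norm = sum(|w|) = 12. J = 3 + 4/5 * 12 = 63/5.

63/5


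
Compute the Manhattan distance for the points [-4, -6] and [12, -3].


d = sum of absolute differences: |-4-12|=16 + |-6--3|=3 = 19.

19


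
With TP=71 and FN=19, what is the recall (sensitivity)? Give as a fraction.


Recall = TP / (TP + FN) = 71 / 90 = 71/90.

71/90


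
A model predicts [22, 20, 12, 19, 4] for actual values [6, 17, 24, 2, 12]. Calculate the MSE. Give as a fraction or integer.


MSE = (1/5) * ((6-22)^2=256 + (17-20)^2=9 + (24-12)^2=144 + (2-19)^2=289 + (12-4)^2=64). Sum = 762. MSE = 762/5.

762/5


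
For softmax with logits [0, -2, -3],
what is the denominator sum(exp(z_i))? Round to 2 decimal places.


Denom = e^0=1.0000 + e^-2=0.1353 + e^-3=0.0498. Sum = 1.1851, which rounds to 1.19.

1.19


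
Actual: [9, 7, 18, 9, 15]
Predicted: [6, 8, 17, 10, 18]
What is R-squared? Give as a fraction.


Mean(y) = 58/5. SS_res = 21. SS_tot = 436/5. R^2 = 1 - 21/(436/5) = 331/436.

331/436


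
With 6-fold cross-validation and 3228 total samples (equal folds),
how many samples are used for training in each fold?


Each validation fold has 3228/6 = 538 samples. Training set = 3228 - 538 = 2690.

2690


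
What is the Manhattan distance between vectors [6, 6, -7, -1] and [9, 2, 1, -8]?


d = sum of absolute differences: |6-9|=3 + |6-2|=4 + |-7-1|=8 + |-1--8|=7 = 22.

22


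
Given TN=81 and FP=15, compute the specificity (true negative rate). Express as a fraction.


Specificity = TN / (TN + FP) = 81 / 96 = 27/32.

27/32


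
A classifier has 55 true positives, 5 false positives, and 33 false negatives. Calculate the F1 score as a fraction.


Precision = 55/60 = 11/12. Recall = 55/88 = 5/8. F1 = 2*P*R/(P+R) = 55/74.

55/74


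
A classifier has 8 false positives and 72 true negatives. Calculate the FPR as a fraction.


FPR = FP / (FP + TN) = 8 / 80 = 1/10.

1/10


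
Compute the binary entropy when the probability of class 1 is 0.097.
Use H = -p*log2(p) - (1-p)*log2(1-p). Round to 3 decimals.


H = -0.097*log2(0.097) - 0.903*log2(0.903) = 0.459.

0.459


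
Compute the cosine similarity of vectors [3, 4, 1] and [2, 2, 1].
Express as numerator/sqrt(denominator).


dot = 15. |a|^2 = 26, |b|^2 = 9. cos = 15/sqrt(234).

15/sqrt(234)


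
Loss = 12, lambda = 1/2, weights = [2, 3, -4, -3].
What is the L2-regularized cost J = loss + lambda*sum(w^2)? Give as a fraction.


L2 sq norm = sum(w^2) = 38. J = 12 + 1/2 * 38 = 31.

31


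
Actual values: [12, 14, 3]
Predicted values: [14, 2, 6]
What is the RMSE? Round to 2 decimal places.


MSE = 52.3333. RMSE = sqrt(52.3333) = 7.23.

7.23


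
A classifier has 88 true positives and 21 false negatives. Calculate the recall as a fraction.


Recall = TP / (TP + FN) = 88 / 109 = 88/109.

88/109


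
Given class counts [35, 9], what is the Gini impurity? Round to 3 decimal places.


Total = 44. Proportions: 35/44, 9/44. sum(p_i^2) = 0.6746. Gini = 1 - 0.6746 = 0.3254, which rounds to 0.325.

0.325


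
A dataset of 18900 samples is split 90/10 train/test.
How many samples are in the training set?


Test set = 18900 * 10% = 1890. Training set = 18900 - 1890 = 17010.

17010


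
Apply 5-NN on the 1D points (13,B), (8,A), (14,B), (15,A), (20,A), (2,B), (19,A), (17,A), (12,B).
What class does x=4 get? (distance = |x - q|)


Distances: |13-4|=9, |8-4|=4, |14-4|=10, |15-4|=11, |20-4|=16, |2-4|=2, |19-4|=15, |17-4|=13, |12-4|=8. 5 nearest: (2,B), (8,A), (12,B), (13,B), (14,B). Counts: {'B': 4, 'A': 1}. Majority class: B.

B


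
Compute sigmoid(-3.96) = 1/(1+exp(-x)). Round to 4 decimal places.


sigma(-3.96) = 1/(1+e^(3.96)) = 1/(1+52.457326) = 1/53.457326 = 0.0187.

0.0187


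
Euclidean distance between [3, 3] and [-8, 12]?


d = sqrt(sum of squared differences). (3--8)^2=121, (3-12)^2=81. Sum = 202.

sqrt(202)


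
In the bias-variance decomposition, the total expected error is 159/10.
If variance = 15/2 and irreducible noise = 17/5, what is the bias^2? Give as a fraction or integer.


Total error = bias^2 + variance + irreducible noise. So bias^2 = 159/10 - 15/2 - 17/5 = 5.

5


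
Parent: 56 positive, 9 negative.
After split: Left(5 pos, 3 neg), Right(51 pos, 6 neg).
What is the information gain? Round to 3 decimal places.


H(parent) = 0.5802. H(left) = 0.9544, H(right) = 0.4855. Weighted = (8/65)*0.9544 + (57/65)*0.4855 = 0.5432. IG = 0.5802 - 0.5432 = 0.0370, which rounds to 0.037.

0.037


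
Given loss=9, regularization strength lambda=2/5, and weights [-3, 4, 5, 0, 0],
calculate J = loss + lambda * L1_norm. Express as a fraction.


L1 norm = sum(|w|) = 12. J = 9 + 2/5 * 12 = 69/5.

69/5


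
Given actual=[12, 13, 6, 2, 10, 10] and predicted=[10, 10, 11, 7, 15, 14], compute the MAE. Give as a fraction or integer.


MAE = (1/6) * (|12-10|=2 + |13-10|=3 + |6-11|=5 + |2-7|=5 + |10-15|=5 + |10-14|=4). Sum = 24. MAE = 4.

4


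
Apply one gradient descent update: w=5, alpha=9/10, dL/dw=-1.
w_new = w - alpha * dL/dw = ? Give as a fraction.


w_new = 5 - 9/10 * -1 = 5 - -9/10 = 59/10.

59/10


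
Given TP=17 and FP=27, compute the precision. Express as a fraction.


Precision = TP / (TP + FP) = 17 / 44 = 17/44.

17/44


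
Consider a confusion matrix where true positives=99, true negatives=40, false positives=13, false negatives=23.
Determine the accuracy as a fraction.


Accuracy = (TP + TN) / (TP + TN + FP + FN) = (99 + 40) / 175 = 139/175.

139/175


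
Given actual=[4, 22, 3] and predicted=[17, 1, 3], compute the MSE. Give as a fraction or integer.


MSE = (1/3) * ((4-17)^2=169 + (22-1)^2=441 + (3-3)^2=0). Sum = 610. MSE = 610/3.

610/3


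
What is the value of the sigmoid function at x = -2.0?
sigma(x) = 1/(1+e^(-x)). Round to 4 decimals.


sigma(-2.0) = 1/(1+e^(2.0)) = 1/(1+7.389056) = 1/8.389056 = 0.1192.

0.1192


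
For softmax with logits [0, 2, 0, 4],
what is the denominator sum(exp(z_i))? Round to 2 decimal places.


Denom = e^0=1.0000 + e^2=7.3891 + e^0=1.0000 + e^4=54.5982. Sum = 63.9873, which rounds to 63.99.

63.99


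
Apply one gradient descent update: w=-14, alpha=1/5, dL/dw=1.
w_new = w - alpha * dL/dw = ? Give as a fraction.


w_new = -14 - 1/5 * 1 = -14 - 1/5 = -71/5.

-71/5


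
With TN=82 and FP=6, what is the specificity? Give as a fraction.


Specificity = TN / (TN + FP) = 82 / 88 = 41/44.

41/44


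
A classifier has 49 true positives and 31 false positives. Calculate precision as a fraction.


Precision = TP / (TP + FP) = 49 / 80 = 49/80.

49/80


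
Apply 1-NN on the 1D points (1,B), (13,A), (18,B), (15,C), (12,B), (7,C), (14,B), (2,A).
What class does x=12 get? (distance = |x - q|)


Distances: |1-12|=11, |13-12|=1, |18-12|=6, |15-12|=3, |12-12|=0, |7-12|=5, |14-12|=2, |2-12|=10. 1 nearest: (12,B). Counts: {'B': 1}. Majority class: B.

B


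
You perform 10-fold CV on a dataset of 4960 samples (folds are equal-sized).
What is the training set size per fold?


Each validation fold has 4960/10 = 496 samples. Training set = 4960 - 496 = 4464.

4464


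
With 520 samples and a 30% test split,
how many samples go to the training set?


Test set = 520 * 30% = 156. Training set = 520 - 156 = 364.

364


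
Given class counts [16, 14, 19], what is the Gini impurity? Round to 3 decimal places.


Total = 49. Proportions: 16/49, 14/49, 19/49. sum(p_i^2) = 0.3386. Gini = 1 - 0.3386 = 0.6614, which rounds to 0.661.

0.661


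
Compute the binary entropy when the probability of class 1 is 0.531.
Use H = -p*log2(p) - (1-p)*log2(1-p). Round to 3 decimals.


H = -0.531*log2(0.531) - 0.469*log2(0.469) = 0.997.

0.997


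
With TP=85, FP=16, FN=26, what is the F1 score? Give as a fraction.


Precision = 85/101 = 85/101. Recall = 85/111 = 85/111. F1 = 2*P*R/(P+R) = 85/106.

85/106


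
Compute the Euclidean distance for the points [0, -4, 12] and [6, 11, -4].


d = sqrt(sum of squared differences). (0-6)^2=36, (-4-11)^2=225, (12--4)^2=256. Sum = 517.

sqrt(517)


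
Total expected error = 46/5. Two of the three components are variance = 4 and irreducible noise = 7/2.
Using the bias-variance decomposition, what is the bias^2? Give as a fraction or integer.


Total error = bias^2 + variance + irreducible noise. So bias^2 = 46/5 - 4 - 7/2 = 17/10.

17/10


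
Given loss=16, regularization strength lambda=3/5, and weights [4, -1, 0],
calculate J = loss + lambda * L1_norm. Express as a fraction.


L1 norm = sum(|w|) = 5. J = 16 + 3/5 * 5 = 19.

19


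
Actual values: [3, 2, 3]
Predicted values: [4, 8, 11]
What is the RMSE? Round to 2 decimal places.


MSE = 33.6667. RMSE = sqrt(33.6667) = 5.80.

5.80


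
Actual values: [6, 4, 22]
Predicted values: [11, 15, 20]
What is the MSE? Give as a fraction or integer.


MSE = (1/3) * ((6-11)^2=25 + (4-15)^2=121 + (22-20)^2=4). Sum = 150. MSE = 50.

50


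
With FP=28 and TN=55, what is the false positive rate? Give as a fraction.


FPR = FP / (FP + TN) = 28 / 83 = 28/83.

28/83


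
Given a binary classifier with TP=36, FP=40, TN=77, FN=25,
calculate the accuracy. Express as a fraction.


Accuracy = (TP + TN) / (TP + TN + FP + FN) = (36 + 77) / 178 = 113/178.

113/178


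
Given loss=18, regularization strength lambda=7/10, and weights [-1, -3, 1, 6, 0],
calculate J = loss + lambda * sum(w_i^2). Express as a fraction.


L2 sq norm = sum(w^2) = 47. J = 18 + 7/10 * 47 = 509/10.

509/10


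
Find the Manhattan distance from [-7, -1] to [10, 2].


d = sum of absolute differences: |-7-10|=17 + |-1-2|=3 = 20.

20


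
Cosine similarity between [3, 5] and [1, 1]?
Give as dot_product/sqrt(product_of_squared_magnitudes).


dot = 8. |a|^2 = 34, |b|^2 = 2. cos = 8/sqrt(68).

8/sqrt(68)


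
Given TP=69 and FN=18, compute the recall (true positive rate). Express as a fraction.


Recall = TP / (TP + FN) = 69 / 87 = 23/29.

23/29


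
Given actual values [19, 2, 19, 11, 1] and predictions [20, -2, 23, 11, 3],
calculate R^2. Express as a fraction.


Mean(y) = 52/5. SS_res = 37. SS_tot = 1536/5. R^2 = 1 - 37/(1536/5) = 1351/1536.

1351/1536


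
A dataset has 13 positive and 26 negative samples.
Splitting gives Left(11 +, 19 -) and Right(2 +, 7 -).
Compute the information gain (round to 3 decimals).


H(parent) = 0.9183. H(left) = 0.9481, H(right) = 0.7642. Weighted = (30/39)*0.9481 + (9/39)*0.7642 = 0.9057. IG = 0.9183 - 0.9057 = 0.0126, which rounds to 0.013.

0.013


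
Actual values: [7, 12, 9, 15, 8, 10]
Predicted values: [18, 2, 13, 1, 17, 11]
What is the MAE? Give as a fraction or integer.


MAE = (1/6) * (|7-18|=11 + |12-2|=10 + |9-13|=4 + |15-1|=14 + |8-17|=9 + |10-11|=1). Sum = 49. MAE = 49/6.

49/6


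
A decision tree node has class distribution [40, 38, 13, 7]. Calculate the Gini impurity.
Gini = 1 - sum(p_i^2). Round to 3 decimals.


Total = 98. Proportions: 40/98, 38/98, 13/98, 7/98. sum(p_i^2) = 0.3397. Gini = 1 - 0.3397 = 0.6603, which rounds to 0.660.

0.660


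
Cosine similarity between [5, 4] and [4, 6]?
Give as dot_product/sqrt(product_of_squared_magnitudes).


dot = 44. |a|^2 = 41, |b|^2 = 52. cos = 44/sqrt(2132).

44/sqrt(2132)


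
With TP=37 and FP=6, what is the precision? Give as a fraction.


Precision = TP / (TP + FP) = 37 / 43 = 37/43.

37/43


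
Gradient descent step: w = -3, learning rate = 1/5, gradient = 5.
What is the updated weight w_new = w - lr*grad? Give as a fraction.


w_new = -3 - 1/5 * 5 = -3 - 1 = -4.

-4


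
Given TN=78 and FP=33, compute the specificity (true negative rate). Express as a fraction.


Specificity = TN / (TN + FP) = 78 / 111 = 26/37.

26/37


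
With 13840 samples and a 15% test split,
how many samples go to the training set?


Test set = 13840 * 15% = 2076. Training set = 13840 - 2076 = 11764.

11764


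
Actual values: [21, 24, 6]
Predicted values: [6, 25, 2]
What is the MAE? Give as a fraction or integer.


MAE = (1/3) * (|21-6|=15 + |24-25|=1 + |6-2|=4). Sum = 20. MAE = 20/3.

20/3


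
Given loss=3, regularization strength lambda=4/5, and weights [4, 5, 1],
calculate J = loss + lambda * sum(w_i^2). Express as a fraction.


L2 sq norm = sum(w^2) = 42. J = 3 + 4/5 * 42 = 183/5.

183/5


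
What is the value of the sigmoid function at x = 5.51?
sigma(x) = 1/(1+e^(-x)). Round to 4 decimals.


sigma(5.51) = 1/(1+e^(-5.51)) = 1/(1+0.004046) = 1/1.004046 = 0.9960.

0.9960


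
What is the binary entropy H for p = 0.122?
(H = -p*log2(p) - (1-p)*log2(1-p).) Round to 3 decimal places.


H = -0.122*log2(0.122) - 0.878*log2(0.878) = 0.535.

0.535


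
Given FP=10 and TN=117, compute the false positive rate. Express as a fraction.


FPR = FP / (FP + TN) = 10 / 127 = 10/127.

10/127


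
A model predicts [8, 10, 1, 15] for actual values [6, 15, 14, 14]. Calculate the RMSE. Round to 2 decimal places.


MSE = 49.7500. RMSE = sqrt(49.7500) = 7.05.

7.05


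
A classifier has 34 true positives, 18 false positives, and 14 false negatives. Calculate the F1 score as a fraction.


Precision = 34/52 = 17/26. Recall = 34/48 = 17/24. F1 = 2*P*R/(P+R) = 17/25.

17/25


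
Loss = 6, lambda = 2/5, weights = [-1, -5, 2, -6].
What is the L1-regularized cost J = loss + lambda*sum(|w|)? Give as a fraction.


L1 norm = sum(|w|) = 14. J = 6 + 2/5 * 14 = 58/5.

58/5


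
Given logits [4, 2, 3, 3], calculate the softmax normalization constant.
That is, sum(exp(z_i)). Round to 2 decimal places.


Denom = e^4=54.5982 + e^2=7.3891 + e^3=20.0855 + e^3=20.0855. Sum = 102.1583, which rounds to 102.16.

102.16


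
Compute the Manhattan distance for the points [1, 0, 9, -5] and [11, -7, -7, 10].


d = sum of absolute differences: |1-11|=10 + |0--7|=7 + |9--7|=16 + |-5-10|=15 = 48.

48


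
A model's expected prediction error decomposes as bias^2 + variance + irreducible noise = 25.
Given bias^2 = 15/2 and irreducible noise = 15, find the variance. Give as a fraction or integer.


Total error = bias^2 + variance + irreducible noise. So variance = 25 - 15/2 - 15 = 5/2.

5/2


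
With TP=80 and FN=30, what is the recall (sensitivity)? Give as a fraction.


Recall = TP / (TP + FN) = 80 / 110 = 8/11.

8/11


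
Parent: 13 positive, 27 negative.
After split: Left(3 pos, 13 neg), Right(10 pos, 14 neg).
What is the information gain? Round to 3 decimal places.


H(parent) = 0.9097. H(left) = 0.6962, H(right) = 0.9799. Weighted = (16/40)*0.6962 + (24/40)*0.9799 = 0.8664. IG = 0.9097 - 0.8664 = 0.0433, which rounds to 0.043.

0.043


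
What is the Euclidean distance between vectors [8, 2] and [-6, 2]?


d = sqrt(sum of squared differences). (8--6)^2=196, (2-2)^2=0. Sum = 196.

14


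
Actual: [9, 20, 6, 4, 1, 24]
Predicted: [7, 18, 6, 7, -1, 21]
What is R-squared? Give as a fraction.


Mean(y) = 32/3. SS_res = 30. SS_tot = 1282/3. R^2 = 1 - 30/(1282/3) = 596/641.

596/641


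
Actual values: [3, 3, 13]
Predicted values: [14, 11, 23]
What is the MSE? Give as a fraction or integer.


MSE = (1/3) * ((3-14)^2=121 + (3-11)^2=64 + (13-23)^2=100). Sum = 285. MSE = 95.

95


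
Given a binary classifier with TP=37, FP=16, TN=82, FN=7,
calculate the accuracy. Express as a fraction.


Accuracy = (TP + TN) / (TP + TN + FP + FN) = (37 + 82) / 142 = 119/142.

119/142


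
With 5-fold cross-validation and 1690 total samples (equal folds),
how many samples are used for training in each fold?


Each validation fold has 1690/5 = 338 samples. Training set = 1690 - 338 = 1352.

1352


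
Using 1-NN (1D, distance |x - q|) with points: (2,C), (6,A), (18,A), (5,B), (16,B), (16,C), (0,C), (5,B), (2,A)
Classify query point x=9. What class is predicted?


Distances: |2-9|=7, |6-9|=3, |18-9|=9, |5-9|=4, |16-9|=7, |16-9|=7, |0-9|=9, |5-9|=4, |2-9|=7. 1 nearest: (6,A). Counts: {'A': 1}. Majority class: A.

A
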